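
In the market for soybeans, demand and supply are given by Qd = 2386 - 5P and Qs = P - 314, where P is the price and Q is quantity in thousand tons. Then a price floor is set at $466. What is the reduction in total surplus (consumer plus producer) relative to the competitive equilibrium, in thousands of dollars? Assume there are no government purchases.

Equilibrium: 2386 - 5P = P - 314, so 2700 = 6P and P* = 450, Q* = 136.
Since 466 > 450, the floor is binding.
At P = 466: Qd = 2386 - 5·466 = 56 and Qs = 466 - 314 = 152.
Quantity traded falls to 56. At Q = 56 the demand price is (2386 - 56)/5 = 466 and the supply price is 314 + 56 = 370.
Deadweight loss = ½ · (466 - 370) · (136 - 56) = ½ · 96 · 80 = 3840.

3840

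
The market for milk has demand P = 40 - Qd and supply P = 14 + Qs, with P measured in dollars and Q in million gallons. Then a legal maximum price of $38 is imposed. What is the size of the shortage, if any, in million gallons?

Rearranging demand gives Qd = 40 - P; rearranging supply gives Qs = P - 14. Equilibrium: 40 - P = P - 14, so 54 = 2P and P* = 27, Q* = 13.
The ceiling of 38 is above the equilibrium price 27, so it is not binding; the market clears at P* = 27, Q* = 13.
Since the control does not bind, there is no shortage.

0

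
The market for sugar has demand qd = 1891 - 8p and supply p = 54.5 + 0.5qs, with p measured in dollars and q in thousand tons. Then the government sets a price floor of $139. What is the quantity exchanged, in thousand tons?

Rearranging supply gives qs = 2p - 109. In a free market, 1891 - 8p = 2p - 109 gives the equilibrium p* = 200, q* = 291.
Since 139 is below p* = 200, the floor does not bind and the free-market outcome prevails.

291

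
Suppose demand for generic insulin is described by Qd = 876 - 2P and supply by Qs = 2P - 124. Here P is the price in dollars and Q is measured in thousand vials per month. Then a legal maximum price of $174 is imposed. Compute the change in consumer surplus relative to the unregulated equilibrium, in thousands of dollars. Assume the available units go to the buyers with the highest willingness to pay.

11248

In a free market, 876 - 2P = 2P - 124 gives the equilibrium P* = 250, Q* = 376.
Since 174 < 250, the ceiling is binding.
At P = 174: Qd = 876 - 2·174 = 528 and Qs = 2·174 - 124 = 224.
Consumer surplus without the control is ½ · (438 - 250) · 376 = 35344.
With the ceiling, 224 units are sold at 174 (assume they go to the highest-value buyers). The demand price at Q = 224 is 326, so CS = ½ · [(438 - 174) + (326 - 174)] · 224 = 46592.
Change in consumer surplus = 46592 - 35344 = 11248.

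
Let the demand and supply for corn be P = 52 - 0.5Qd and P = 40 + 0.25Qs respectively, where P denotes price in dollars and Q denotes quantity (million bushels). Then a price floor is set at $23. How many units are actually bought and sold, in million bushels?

Rearranging demand gives Qd = 104 - 2P; rearranging supply gives Qs = 4P - 160. In a free market, 104 - 2P = 4P - 160 gives the equilibrium P* = 44, Q* = 16.
The floor of 23 is below the equilibrium price 44, so it is not binding; the market clears at P* = 44, Q* = 16.

16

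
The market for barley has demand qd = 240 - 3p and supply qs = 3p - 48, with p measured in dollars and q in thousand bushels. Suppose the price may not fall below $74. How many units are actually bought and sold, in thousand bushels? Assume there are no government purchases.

18

Without the control the market clears where 240 - 3p = 3p - 48, i.e. p* = 48 and q* = 96.
Because the floor (74) lies above the market-clearing price, it is binding.
At p = 74: qd = 240 - 3·74 = 18 and qs = 3·74 - 48 = 174.
The quantity actually transacted is the short side, demand: 18.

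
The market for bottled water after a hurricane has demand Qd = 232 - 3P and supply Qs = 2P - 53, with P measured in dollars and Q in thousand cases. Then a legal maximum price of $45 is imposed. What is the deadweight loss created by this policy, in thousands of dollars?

Equilibrium: 232 - 3P = 2P - 53, so 285 = 5P and P* = 57, Q* = 61.
Because the ceiling (45) lies below the market-clearing price, it is binding.
At P = 45: Qd = 232 - 3·45 = 97 and Qs = 2·45 - 53 = 37.
Quantity traded falls to 37. At Q = 37 the demand price is (232 - 37)/3 = 65 and the supply price is (53 + 37)/2 = 45.
Deadweight loss = ½ · (65 - 45) · (61 - 37) = ½ · 20 · 24 = 240.

240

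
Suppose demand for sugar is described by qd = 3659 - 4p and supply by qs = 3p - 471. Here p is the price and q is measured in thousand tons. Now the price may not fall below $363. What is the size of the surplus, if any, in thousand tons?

Setting quantity demanded equal to quantity supplied, 3659 - 4p = 3p - 471, gives p* = 590 and q* = 1299.
The floor of 363 is below the equilibrium price 590, so it is not binding; the market clears at p* = 590, q* = 1299.
Since the control does not bind, there is no surplus.

0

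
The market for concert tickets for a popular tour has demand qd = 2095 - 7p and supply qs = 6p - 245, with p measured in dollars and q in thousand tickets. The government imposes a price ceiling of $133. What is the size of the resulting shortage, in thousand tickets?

Without the control the market clears where 2095 - 7p = 6p - 245, i.e. p* = 180 and q* = 835.
The ceiling of 133 is below the equilibrium price 180, so it binds.
At p = 133: qd = 2095 - 7·133 = 1164 and qs = 6·133 - 245 = 553.
Shortage = qd - qs = 1164 - 553 = 611.

611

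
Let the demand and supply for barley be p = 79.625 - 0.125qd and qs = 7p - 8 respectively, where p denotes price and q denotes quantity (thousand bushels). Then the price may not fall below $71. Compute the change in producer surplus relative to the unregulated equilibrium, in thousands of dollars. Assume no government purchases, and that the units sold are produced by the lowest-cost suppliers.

-1652

Rearranging demand gives qd = 637 - 8p. Without the control the market clears where 637 - 8p = 7p - 8, i.e. p* = 43 and q* = 293.
Since 71 > 43, the floor is binding.
At p = 71: qd = 637 - 8·71 = 69 and qs = 7·71 - 8 = 489.
Producer surplus without the control is ½ · (43 - 8/7) · 293 = 85849/14.
With the floor, 69 units are sold at 71. The supply price at q = 69 is 11, so PS = ½ · [(71 - 8/7) + (71 - 11)] · 69 = 62721/14.
Change in producer surplus = 62721/14 - 85849/14 = -1652.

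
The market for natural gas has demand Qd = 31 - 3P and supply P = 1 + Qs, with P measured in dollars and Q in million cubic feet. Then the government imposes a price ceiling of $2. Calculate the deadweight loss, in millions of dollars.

24

Rearranging supply gives Qs = P - 1. Equilibrium: 31 - 3P = P - 1, so 32 = 4P and P* = 8, Q* = 7.
The ceiling of 2 is below the equilibrium price 8, so it binds.
At P = 2: Qd = 31 - 3·2 = 25 and Qs = 2 - 1 = 1.
Quantity traded falls to 1. At Q = 1 the demand price is (31 - 1)/3 = 10 and the supply price is 1 + 1 = 2.
Deadweight loss = ½ · (10 - 2) · (7 - 1) = ½ · 8 · 6 = 24.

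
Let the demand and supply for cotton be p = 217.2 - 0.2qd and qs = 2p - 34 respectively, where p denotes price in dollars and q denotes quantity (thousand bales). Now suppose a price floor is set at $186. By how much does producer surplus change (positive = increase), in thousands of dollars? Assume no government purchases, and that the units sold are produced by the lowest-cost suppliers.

Rearranging demand gives qd = 1086 - 5p. Without the control the market clears where 1086 - 5p = 2p - 34, i.e. p* = 160 and q* = 286.
The floor of 186 is above the equilibrium price 160, so it binds.
At p = 186: qd = 1086 - 5·186 = 156 and qs = 2·186 - 34 = 338.
Producer surplus without the control is ½ · (160 - 17) · 286 = 20449.
With the floor, 156 units are sold at 186. The supply price at q = 156 is 95, so PS = ½ · [(186 - 17) + (186 - 95)] · 156 = 20280.
Change in producer surplus = 20280 - 20449 = -169.

-169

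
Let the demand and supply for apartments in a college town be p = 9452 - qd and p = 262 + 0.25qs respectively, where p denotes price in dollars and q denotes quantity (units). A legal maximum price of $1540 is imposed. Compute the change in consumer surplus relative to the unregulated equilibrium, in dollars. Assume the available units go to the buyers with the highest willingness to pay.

Rearranging demand gives qd = 9452 - p; rearranging supply gives qs = 4p - 1048. Without the control the market clears where 9452 - p = 4p - 1048, i.e. p* = 2100 and q* = 7352.
The ceiling of 1540 is below the equilibrium price 2100, so it binds.
At p = 1540: qd = 9452 - 1540 = 7912 and qs = 4·1540 - 1048 = 5112.
Consumer surplus without the control is ½ · (9452 - 2100) · 7352 = 27025952.
With the ceiling, 5112 units are sold at 1540 (assume they go to the highest-value buyers). The demand price at q = 5112 is 4340, so CS = ½ · [(9452 - 1540) + (4340 - 1540)] · 5112 = 27379872.
Change in consumer surplus = 27379872 - 27025952 = 353920.

353920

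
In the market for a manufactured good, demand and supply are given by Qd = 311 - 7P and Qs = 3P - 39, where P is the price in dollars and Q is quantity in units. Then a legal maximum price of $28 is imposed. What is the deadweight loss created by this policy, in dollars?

In a free market, 311 - 7P = 3P - 39 gives the equilibrium P* = 35, Q* = 66.
The ceiling of 28 is below the equilibrium price 35, so it binds.
At P = 28: Qd = 311 - 7·28 = 115 and Qs = 3·28 - 39 = 45.
Quantity traded falls to 45. At Q = 45 the demand price is (311 - 45)/7 = 38 and the supply price is (39 + 45)/3 = 28.
Deadweight loss = ½ · (38 - 28) · (66 - 45) = ½ · 10 · 21 = 105.

105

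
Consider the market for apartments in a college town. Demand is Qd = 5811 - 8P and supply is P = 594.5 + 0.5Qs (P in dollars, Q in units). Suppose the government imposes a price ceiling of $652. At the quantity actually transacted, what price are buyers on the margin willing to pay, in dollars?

712

Rearranging supply gives Qs = 2P - 1189. In a free market, 5811 - 8P = 2P - 1189 gives the equilibrium P* = 700, Q* = 211.
Since 652 < 700, the ceiling is binding.
At P = 652: Qd = 5811 - 8·652 = 595 and Qs = 2·652 - 1189 = 115.
Only 115 units reach the market. On the demand curve, the marginal buyer's willingness to pay at Q = 115 is (5811 - 115)/8 = 712.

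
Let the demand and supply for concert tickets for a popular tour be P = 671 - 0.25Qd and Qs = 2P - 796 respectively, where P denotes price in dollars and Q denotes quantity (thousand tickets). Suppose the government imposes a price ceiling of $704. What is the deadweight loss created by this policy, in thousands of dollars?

Rearranging demand gives Qd = 2684 - 4P. In a free market, 2684 - 4P = 2P - 796 gives the equilibrium P* = 580, Q* = 364.
The ceiling of 704 is above the equilibrium price 580, so it is not binding; the market clears at P* = 580, Q* = 364.
Since the control does not bind, no trades are prevented and deadweight loss is zero.

0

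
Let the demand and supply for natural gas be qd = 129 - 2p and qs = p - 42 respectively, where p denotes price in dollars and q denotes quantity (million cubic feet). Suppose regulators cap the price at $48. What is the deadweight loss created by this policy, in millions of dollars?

In a free market, 129 - 2p = p - 42 gives the equilibrium p* = 57, q* = 15.
Because the ceiling (48) lies below the market-clearing price, it is binding.
At p = 48: qd = 129 - 2·48 = 33 and qs = 48 - 42 = 6.
Quantity traded falls to 6. At q = 6 the demand price is (129 - 6)/2 = 61.5 and the supply price is 42 + 6 = 48.
Deadweight loss = ½ · (61.5 - 48) · (15 - 6) = ½ · 13.5 · 9 = 60.75.

60.75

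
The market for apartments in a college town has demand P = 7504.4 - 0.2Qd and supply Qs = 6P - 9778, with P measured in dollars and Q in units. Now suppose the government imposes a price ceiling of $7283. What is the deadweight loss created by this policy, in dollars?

Rearranging demand gives Qd = 37522 - 5P. Equilibrium: 37522 - 5P = 6P - 9778, so 47300 = 11P and P* = 4300, Q* = 16022.
The ceiling of 7283 is above the equilibrium price 4300, so it is not binding; the market clears at P* = 4300, Q* = 16022.
Since the control does not bind, no trades are prevented and deadweight loss is zero.

0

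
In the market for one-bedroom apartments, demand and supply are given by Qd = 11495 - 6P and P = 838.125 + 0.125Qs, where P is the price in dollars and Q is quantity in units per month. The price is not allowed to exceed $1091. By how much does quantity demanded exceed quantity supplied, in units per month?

Rearranging supply gives Qs = 8P - 6705. In a free market, 11495 - 6P = 8P - 6705 gives the equilibrium P* = 1300, Q* = 3695.
The ceiling of 1091 is below the equilibrium price 1300, so it binds.
At P = 1091: Qd = 11495 - 6·1091 = 4949 and Qs = 8·1091 - 6705 = 2023.
Shortage = Qd - Qs = 4949 - 2023 = 2926.

2926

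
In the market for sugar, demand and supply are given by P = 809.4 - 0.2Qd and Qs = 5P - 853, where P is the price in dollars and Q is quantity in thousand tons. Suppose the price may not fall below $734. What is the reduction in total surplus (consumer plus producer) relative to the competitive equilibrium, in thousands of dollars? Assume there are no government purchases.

Rearranging demand gives Qd = 4047 - 5P. Without the control the market clears where 4047 - 5P = 5P - 853, i.e. P* = 490 and Q* = 1597.
The floor of 734 is above the equilibrium price 490, so it binds.
At P = 734: Qd = 4047 - 5·734 = 377 and Qs = 5·734 - 853 = 2817.
Quantity traded falls to 377. At Q = 377 the demand price is (4047 - 377)/5 = 734 and the supply price is (853 + 377)/5 = 246.
Deadweight loss = ½ · (734 - 246) · (1597 - 377) = ½ · 488 · 1220 = 297680.

297680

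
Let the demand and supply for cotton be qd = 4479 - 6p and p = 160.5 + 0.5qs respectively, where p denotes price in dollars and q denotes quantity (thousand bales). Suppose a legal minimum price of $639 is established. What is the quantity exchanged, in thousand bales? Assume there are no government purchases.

645

Rearranging supply gives qs = 2p - 321. Equilibrium: 4479 - 6p = 2p - 321, so 4800 = 8p and p* = 600, q* = 879.
The floor of 639 is above the equilibrium price 600, so it binds.
At p = 639: qd = 4479 - 6·639 = 645 and qs = 2·639 - 321 = 957.
The quantity actually transacted is the short side, demand: 645.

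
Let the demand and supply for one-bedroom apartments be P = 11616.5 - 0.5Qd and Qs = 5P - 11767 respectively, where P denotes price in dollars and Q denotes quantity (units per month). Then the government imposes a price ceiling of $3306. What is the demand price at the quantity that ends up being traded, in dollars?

9235

Rearranging demand gives Qd = 23233 - 2P. Without the control the market clears where 23233 - 2P = 5P - 11767, i.e. P* = 5000 and Q* = 13233.
Because the ceiling (3306) lies below the market-clearing price, it is binding.
At P = 3306: Qd = 23233 - 2·3306 = 16621 and Qs = 5·3306 - 11767 = 4763.
Only 4763 units reach the market. On the demand curve, the marginal buyer's willingness to pay at Q = 4763 is (23233 - 4763)/2 = 9235.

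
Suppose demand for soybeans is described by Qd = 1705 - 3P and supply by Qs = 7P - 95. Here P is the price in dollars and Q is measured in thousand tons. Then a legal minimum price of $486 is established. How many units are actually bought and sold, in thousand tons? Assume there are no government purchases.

247

Equilibrium: 1705 - 3P = 7P - 95, so 1800 = 10P and P* = 180, Q* = 1165.
Because the floor (486) lies above the market-clearing price, it is binding.
At P = 486: Qd = 1705 - 3·486 = 247 and Qs = 7·486 - 95 = 3307.
The quantity actually transacted is the short side, demand: 247.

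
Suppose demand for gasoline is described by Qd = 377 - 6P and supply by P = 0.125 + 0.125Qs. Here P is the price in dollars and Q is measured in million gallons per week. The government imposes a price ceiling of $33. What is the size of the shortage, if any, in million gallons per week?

0

Rearranging supply gives Qs = 8P - 1. Equilibrium: 377 - 6P = 8P - 1, so 378 = 14P and P* = 27, Q* = 215.
The ceiling of 33 is above the equilibrium price 27, so it is not binding; the market clears at P* = 27, Q* = 215.
Since the control does not bind, there is no shortage.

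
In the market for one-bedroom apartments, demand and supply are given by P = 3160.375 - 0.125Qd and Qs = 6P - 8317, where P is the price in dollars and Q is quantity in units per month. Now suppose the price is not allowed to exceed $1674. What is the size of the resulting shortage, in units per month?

Rearranging demand gives Qd = 25283 - 8P. Setting quantity demanded equal to quantity supplied, 25283 - 8P = 6P - 8317, gives P* = 2400 and Q* = 6083.
Because the ceiling (1674) lies below the market-clearing price, it is binding.
At P = 1674: Qd = 25283 - 8·1674 = 11891 and Qs = 6·1674 - 8317 = 1727.
Shortage = Qd - Qs = 11891 - 1727 = 10164.

10164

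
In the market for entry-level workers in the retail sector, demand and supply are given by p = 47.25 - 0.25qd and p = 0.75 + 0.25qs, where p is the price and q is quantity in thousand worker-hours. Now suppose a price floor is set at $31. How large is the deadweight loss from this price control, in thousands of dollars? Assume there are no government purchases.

Rearranging demand gives qd = 189 - 4p; rearranging supply gives qs = 4p - 3. Equilibrium: 189 - 4p = 4p - 3, so 192 = 8p and p* = 24, q* = 93.
Because the floor (31) lies above the market-clearing price, it is binding.
At p = 31: qd = 189 - 4·31 = 65 and qs = 4·31 - 3 = 121.
Quantity traded falls to 65. At q = 65 the demand price is (189 - 65)/4 = 31 and the supply price is (3 + 65)/4 = 17.
Deadweight loss = ½ · (31 - 17) · (93 - 65) = ½ · 14 · 28 = 196.

196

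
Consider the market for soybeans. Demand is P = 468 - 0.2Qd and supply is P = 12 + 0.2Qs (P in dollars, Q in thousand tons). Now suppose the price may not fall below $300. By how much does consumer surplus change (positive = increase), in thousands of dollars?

Rearranging demand gives Qd = 2340 - 5P; rearranging supply gives Qs = 5P - 60. Equilibrium: 2340 - 5P = 5P - 60, so 2400 = 10P and P* = 240, Q* = 1140.
Because the floor (300) lies above the market-clearing price, it is binding.
At P = 300: Qd = 2340 - 5·300 = 840 and Qs = 5·300 - 60 = 1440.
Consumer surplus without the control is ½ · (468 - 240) · 1140 = 129960.
With the floor, consumers buy 840 units at 300, so CS = ½ · (468 - 300) · 840 = 70560.
Change in consumer surplus = 70560 - 129960 = -59400.

-59400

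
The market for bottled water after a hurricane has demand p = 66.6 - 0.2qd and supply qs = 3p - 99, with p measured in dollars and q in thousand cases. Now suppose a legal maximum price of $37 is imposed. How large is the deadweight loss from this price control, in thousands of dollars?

Rearranging demand gives qd = 333 - 5p. Without the control the market clears where 333 - 5p = 3p - 99, i.e. p* = 54 and q* = 63.
Because the ceiling (37) lies below the market-clearing price, it is binding.
At p = 37: qd = 333 - 5·37 = 148 and qs = 3·37 - 99 = 12.
Quantity traded falls to 12. At q = 12 the demand price is (333 - 12)/5 = 64.2 and the supply price is (99 + 12)/3 = 37.
Deadweight loss = ½ · (64.2 - 37) · (63 - 12) = ½ · 27.2 · 51 = 693.6.

693.6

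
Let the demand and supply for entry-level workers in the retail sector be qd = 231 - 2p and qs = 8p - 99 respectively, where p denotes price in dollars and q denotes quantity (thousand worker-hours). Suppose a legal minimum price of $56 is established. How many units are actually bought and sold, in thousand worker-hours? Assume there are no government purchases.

119

Without the control the market clears where 231 - 2p = 8p - 99, i.e. p* = 33 and q* = 165.
Because the floor (56) lies above the market-clearing price, it is binding.
At p = 56: qd = 231 - 2·56 = 119 and qs = 8·56 - 99 = 349.
The quantity actually transacted is the short side, demand: 119.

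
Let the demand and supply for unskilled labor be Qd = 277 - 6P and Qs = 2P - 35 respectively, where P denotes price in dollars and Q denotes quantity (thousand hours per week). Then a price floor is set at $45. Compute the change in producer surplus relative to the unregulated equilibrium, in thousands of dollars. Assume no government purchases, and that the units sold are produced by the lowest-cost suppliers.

In a free market, 277 - 6P = 2P - 35 gives the equilibrium P* = 39, Q* = 43.
Since 45 > 39, the floor is binding.
At P = 45: Qd = 277 - 6·45 = 7 and Qs = 2·45 - 35 = 55.
Producer surplus without the control is ½ · (39 - 17.5) · 43 = 462.25.
With the floor, 7 units are sold at 45. The supply price at Q = 7 is 21, so PS = ½ · [(45 - 17.5) + (45 - 21)] · 7 = 180.25.
Change in producer surplus = 180.25 - 462.25 = -282.

-282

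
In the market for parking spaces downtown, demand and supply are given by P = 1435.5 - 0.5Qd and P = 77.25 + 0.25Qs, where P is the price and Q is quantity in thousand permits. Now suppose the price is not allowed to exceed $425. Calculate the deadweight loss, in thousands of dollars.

Rearranging demand gives Qd = 2871 - 2P; rearranging supply gives Qs = 4P - 309. Equilibrium: 2871 - 2P = 4P - 309, so 3180 = 6P and P* = 530, Q* = 1811.
Since 425 < 530, the ceiling is binding.
At P = 425: Qd = 2871 - 2·425 = 2021 and Qs = 4·425 - 309 = 1391.
Quantity traded falls to 1391. At Q = 1391 the demand price is (2871 - 1391)/2 = 740 and the supply price is (309 + 1391)/4 = 425.
Deadweight loss = ½ · (740 - 425) · (1811 - 1391) = ½ · 315 · 420 = 66150.

66150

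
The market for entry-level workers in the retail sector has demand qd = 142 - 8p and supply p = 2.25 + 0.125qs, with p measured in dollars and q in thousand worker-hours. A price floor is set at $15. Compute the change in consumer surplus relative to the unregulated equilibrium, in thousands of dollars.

-210

Rearranging supply gives qs = 8p - 18. In a free market, 142 - 8p = 8p - 18 gives the equilibrium p* = 10, q* = 62.
Because the floor (15) lies above the market-clearing price, it is binding.
At p = 15: qd = 142 - 8·15 = 22 and qs = 8·15 - 18 = 102.
Consumer surplus without the control is ½ · (17.75 - 10) · 62 = 240.25.
With the floor, consumers buy 22 units at 15, so CS = ½ · (17.75 - 15) · 22 = 30.25.
Change in consumer surplus = 30.25 - 240.25 = -210.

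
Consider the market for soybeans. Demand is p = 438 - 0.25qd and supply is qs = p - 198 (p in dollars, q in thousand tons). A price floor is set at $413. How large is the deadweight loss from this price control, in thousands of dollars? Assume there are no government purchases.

Rearranging demand gives qd = 1752 - 4p. Without the control the market clears where 1752 - 4p = p - 198, i.e. p* = 390 and q* = 192.
The floor of 413 is above the equilibrium price 390, so it binds.
At p = 413: qd = 1752 - 4·413 = 100 and qs = 413 - 198 = 215.
Quantity traded falls to 100. At q = 100 the demand price is (1752 - 100)/4 = 413 and the supply price is 198 + 100 = 298.
Deadweight loss = ½ · (413 - 298) · (192 - 100) = ½ · 115 · 92 = 5290.

5290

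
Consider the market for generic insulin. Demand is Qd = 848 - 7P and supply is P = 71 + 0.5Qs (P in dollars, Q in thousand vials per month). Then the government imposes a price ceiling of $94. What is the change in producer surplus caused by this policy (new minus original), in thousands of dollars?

Rearranging supply gives Qs = 2P - 142. Without the control the market clears where 848 - 7P = 2P - 142, i.e. P* = 110 and Q* = 78.
Since 94 < 110, the ceiling is binding.
At P = 94: Qd = 848 - 7·94 = 190 and Qs = 2·94 - 142 = 46.
Producer surplus without the control is ½ · (110 - 71) · 78 = 1521.
With the ceiling, producers sell 46 units at 94, so PS = ½ · (94 - 71) · 46 = 529.
Change in producer surplus = 529 - 1521 = -992.

-992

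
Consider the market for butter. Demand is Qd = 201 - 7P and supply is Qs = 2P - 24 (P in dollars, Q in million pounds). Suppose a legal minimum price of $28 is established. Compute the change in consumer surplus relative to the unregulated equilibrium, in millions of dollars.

-46.5

Setting quantity demanded equal to quantity supplied, 201 - 7P = 2P - 24, gives P* = 25 and Q* = 26.
Since 28 > 25, the floor is binding.
At P = 28: Qd = 201 - 7·28 = 5 and Qs = 2·28 - 24 = 32.
Consumer surplus without the control is ½ · (201/7 - 25) · 26 = 338/7.
With the floor, consumers buy 5 units at 28, so CS = ½ · (201/7 - 28) · 5 = 25/14.
Change in consumer surplus = 25/14 - 338/7 = -46.5.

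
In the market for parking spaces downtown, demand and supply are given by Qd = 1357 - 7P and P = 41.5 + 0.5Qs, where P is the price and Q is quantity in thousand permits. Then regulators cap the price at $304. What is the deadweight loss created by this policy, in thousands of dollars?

0

Rearranging supply gives Qs = 2P - 83. Equilibrium: 1357 - 7P = 2P - 83, so 1440 = 9P and P* = 160, Q* = 237.
Since 304 is above P* = 160, the ceiling does not bind and the free-market outcome prevails.
Since the control does not bind, no trades are prevented and deadweight loss is zero.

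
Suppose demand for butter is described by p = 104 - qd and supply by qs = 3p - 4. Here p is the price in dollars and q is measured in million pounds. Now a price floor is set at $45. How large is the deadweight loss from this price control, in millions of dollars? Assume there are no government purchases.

Rearranging demand gives qd = 104 - p. Without the control the market clears where 104 - p = 3p - 4, i.e. p* = 27 and q* = 77.
Because the floor (45) lies above the market-clearing price, it is binding.
At p = 45: qd = 104 - 45 = 59 and qs = 3·45 - 4 = 131.
Quantity traded falls to 59. At q = 59 the demand price is 104 - 59 = 45 and the supply price is (4 + 59)/3 = 21.
Deadweight loss = ½ · (45 - 21) · (77 - 59) = ½ · 24 · 18 = 216.

216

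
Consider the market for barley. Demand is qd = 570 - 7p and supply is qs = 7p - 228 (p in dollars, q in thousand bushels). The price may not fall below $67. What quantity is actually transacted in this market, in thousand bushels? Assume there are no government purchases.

101

Setting quantity demanded equal to quantity supplied, 570 - 7p = 7p - 228, gives p* = 57 and q* = 171.
Because the floor (67) lies above the market-clearing price, it is binding.
At p = 67: qd = 570 - 7·67 = 101 and qs = 7·67 - 228 = 241.
The quantity actually transacted is the short side, demand: 101.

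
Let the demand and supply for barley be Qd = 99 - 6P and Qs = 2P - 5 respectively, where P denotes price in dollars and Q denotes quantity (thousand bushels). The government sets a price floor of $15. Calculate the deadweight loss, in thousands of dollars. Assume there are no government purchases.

Equilibrium: 99 - 6P = 2P - 5, so 104 = 8P and P* = 13, Q* = 21.
The floor of 15 is above the equilibrium price 13, so it binds.
At P = 15: Qd = 99 - 6·15 = 9 and Qs = 2·15 - 5 = 25.
Quantity traded falls to 9. At Q = 9 the demand price is (99 - 9)/6 = 15 and the supply price is (5 + 9)/2 = 7.
Deadweight loss = ½ · (15 - 7) · (21 - 9) = ½ · 8 · 12 = 48.

48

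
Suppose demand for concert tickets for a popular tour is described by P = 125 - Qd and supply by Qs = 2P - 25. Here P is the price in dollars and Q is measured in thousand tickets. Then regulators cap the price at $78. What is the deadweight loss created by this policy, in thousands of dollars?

Rearranging demand gives Qd = 125 - P. Equilibrium: 125 - P = 2P - 25, so 150 = 3P and P* = 50, Q* = 75.
Since 78 is above P* = 50, the ceiling does not bind and the free-market outcome prevails.
Since the control does not bind, no trades are prevented and deadweight loss is zero.

0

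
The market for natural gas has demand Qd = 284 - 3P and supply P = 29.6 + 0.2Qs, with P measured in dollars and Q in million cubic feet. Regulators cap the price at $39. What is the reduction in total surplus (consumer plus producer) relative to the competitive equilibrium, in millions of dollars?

1500

Rearranging supply gives Qs = 5P - 148. Equilibrium: 284 - 3P = 5P - 148, so 432 = 8P and P* = 54, Q* = 122.
The ceiling of 39 is below the equilibrium price 54, so it binds.
At P = 39: Qd = 284 - 3·39 = 167 and Qs = 5·39 - 148 = 47.
Quantity traded falls to 47. At Q = 47 the demand price is (284 - 47)/3 = 79 and the supply price is (148 + 47)/5 = 39.
Deadweight loss = ½ · (79 - 39) · (122 - 47) = ½ · 40 · 75 = 1500.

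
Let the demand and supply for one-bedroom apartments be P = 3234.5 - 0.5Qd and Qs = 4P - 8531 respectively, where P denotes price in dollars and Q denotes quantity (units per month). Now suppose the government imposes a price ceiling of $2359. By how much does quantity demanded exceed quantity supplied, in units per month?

Rearranging demand gives Qd = 6469 - 2P. Setting quantity demanded equal to quantity supplied, 6469 - 2P = 4P - 8531, gives P* = 2500 and Q* = 1469.
Because the ceiling (2359) lies below the market-clearing price, it is binding.
At P = 2359: Qd = 6469 - 2·2359 = 1751 and Qs = 4·2359 - 8531 = 905.
Shortage = Qd - Qs = 1751 - 905 = 846.

846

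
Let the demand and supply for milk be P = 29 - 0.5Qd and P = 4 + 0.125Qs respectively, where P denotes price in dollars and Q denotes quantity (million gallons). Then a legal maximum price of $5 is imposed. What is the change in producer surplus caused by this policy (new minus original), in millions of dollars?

Rearranging demand gives Qd = 58 - 2P; rearranging supply gives Qs = 8P - 32. In a free market, 58 - 2P = 8P - 32 gives the equilibrium P* = 9, Q* = 40.
Since 5 < 9, the ceiling is binding.
At P = 5: Qd = 58 - 2·5 = 48 and Qs = 8·5 - 32 = 8.
Producer surplus without the control is ½ · (9 - 4) · 40 = 100.
With the ceiling, producers sell 8 units at 5, so PS = ½ · (5 - 4) · 8 = 4.
Change in producer surplus = 4 - 100 = -96.

-96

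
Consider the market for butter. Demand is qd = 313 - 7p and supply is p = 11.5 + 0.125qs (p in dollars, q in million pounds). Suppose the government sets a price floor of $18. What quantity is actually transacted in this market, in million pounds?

Rearranging supply gives qs = 8p - 92. Setting quantity demanded equal to quantity supplied, 313 - 7p = 8p - 92, gives p* = 27 and q* = 124.
Since 18 is below p* = 27, the floor does not bind and the free-market outcome prevails.

124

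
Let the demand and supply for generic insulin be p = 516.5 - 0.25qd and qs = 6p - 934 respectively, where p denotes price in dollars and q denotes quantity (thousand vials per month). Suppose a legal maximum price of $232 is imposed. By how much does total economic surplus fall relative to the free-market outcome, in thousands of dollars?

Rearranging demand gives qd = 2066 - 4p. Setting quantity demanded equal to quantity supplied, 2066 - 4p = 6p - 934, gives p* = 300 and q* = 866.
Because the ceiling (232) lies below the market-clearing price, it is binding.
At p = 232: qd = 2066 - 4·232 = 1138 and qs = 6·232 - 934 = 458.
Quantity traded falls to 458. At q = 458 the demand price is (2066 - 458)/4 = 402 and the supply price is (934 + 458)/6 = 232.
Deadweight loss = ½ · (402 - 232) · (866 - 458) = ½ · 170 · 408 = 34680.

34680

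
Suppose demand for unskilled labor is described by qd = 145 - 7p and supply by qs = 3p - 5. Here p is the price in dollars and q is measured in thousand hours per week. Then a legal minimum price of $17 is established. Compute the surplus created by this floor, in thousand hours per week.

Equilibrium: 145 - 7p = 3p - 5, so 150 = 10p and p* = 15, q* = 40.
Because the floor (17) lies above the market-clearing price, it is binding.
At p = 17: qd = 145 - 7·17 = 26 and qs = 3·17 - 5 = 46.
Surplus = qs - qd = 46 - 26 = 20.

20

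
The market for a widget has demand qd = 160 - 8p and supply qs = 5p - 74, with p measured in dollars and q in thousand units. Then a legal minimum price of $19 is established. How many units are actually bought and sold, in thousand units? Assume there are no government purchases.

8

Equilibrium: 160 - 8p = 5p - 74, so 234 = 13p and p* = 18, q* = 16.
The floor of 19 is above the equilibrium price 18, so it binds.
At p = 19: qd = 160 - 8·19 = 8 and qs = 5·19 - 74 = 21.
The quantity actually transacted is the short side, demand: 8.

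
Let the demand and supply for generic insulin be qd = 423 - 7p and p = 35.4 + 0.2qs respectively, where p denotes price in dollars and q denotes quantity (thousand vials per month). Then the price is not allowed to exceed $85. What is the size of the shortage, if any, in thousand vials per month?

0

Rearranging supply gives qs = 5p - 177. Equilibrium: 423 - 7p = 5p - 177, so 600 = 12p and p* = 50, q* = 73.
The ceiling of 85 is above the equilibrium price 50, so it is not binding; the market clears at p* = 50, q* = 73.
Since the control does not bind, there is no shortage.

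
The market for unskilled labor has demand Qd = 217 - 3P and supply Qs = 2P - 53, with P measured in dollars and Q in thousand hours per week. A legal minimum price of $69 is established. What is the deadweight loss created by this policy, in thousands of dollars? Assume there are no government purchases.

843.75

In a free market, 217 - 3P = 2P - 53 gives the equilibrium P* = 54, Q* = 55.
The floor of 69 is above the equilibrium price 54, so it binds.
At P = 69: Qd = 217 - 3·69 = 10 and Qs = 2·69 - 53 = 85.
Quantity traded falls to 10. At Q = 10 the demand price is (217 - 10)/3 = 69 and the supply price is (53 + 10)/2 = 31.5.
Deadweight loss = ½ · (69 - 31.5) · (55 - 10) = ½ · 37.5 · 45 = 843.75.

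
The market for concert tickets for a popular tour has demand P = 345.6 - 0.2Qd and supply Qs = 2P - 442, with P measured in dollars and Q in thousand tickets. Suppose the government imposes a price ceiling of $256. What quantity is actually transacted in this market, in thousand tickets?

Rearranging demand gives Qd = 1728 - 5P. Without the control the market clears where 1728 - 5P = 2P - 442, i.e. P* = 310 and Q* = 178.
Because the ceiling (256) lies below the market-clearing price, it is binding.
At P = 256: Qd = 1728 - 5·256 = 448 and Qs = 2·256 - 442 = 70.
The quantity actually transacted is the short side, supply: 70.

70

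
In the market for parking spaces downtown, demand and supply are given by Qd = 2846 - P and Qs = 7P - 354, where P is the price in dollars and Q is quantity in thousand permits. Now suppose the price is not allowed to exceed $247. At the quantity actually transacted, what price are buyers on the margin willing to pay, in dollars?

In a free market, 2846 - P = 7P - 354 gives the equilibrium P* = 400, Q* = 2446.
The ceiling of 247 is below the equilibrium price 400, so it binds.
At P = 247: Qd = 2846 - 247 = 2599 and Qs = 7·247 - 354 = 1375.
Only 1375 units reach the market. On the demand curve, the marginal buyer's willingness to pay at Q = 1375 is (2846 - 1375) = 1471.

1471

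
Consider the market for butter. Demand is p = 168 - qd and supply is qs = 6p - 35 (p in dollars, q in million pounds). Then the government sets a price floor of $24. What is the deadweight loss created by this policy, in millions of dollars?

0

Rearranging demand gives qd = 168 - p. In a free market, 168 - p = 6p - 35 gives the equilibrium p* = 29, q* = 139.
The floor of 24 is below the equilibrium price 29, so it is not binding; the market clears at p* = 29, q* = 139.
Since the control does not bind, no trades are prevented and deadweight loss is zero.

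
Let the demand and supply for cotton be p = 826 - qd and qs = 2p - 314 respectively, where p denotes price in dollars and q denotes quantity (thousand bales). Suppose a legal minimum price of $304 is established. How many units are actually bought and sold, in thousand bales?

446

Rearranging demand gives qd = 826 - p. Equilibrium: 826 - p = 2p - 314, so 1140 = 3p and p* = 380, q* = 446.
The floor of 304 is below the equilibrium price 380, so it is not binding; the market clears at p* = 380, q* = 446.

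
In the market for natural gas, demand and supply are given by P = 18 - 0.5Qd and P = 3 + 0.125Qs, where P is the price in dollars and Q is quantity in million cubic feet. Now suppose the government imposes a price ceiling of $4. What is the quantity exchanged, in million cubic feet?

Rearranging demand gives Qd = 36 - 2P; rearranging supply gives Qs = 8P - 24. In a free market, 36 - 2P = 8P - 24 gives the equilibrium P* = 6, Q* = 24.
Since 4 < 6, the ceiling is binding.
At P = 4: Qd = 36 - 2·4 = 28 and Qs = 8·4 - 24 = 8.
The quantity actually transacted is the short side, supply: 8.

8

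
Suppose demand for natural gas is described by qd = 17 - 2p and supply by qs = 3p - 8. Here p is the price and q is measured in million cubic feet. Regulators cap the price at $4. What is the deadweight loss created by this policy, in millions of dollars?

3.75

Setting quantity demanded equal to quantity supplied, 17 - 2p = 3p - 8, gives p* = 5 and q* = 7.
Since 4 < 5, the ceiling is binding.
At p = 4: qd = 17 - 2·4 = 9 and qs = 3·4 - 8 = 4.
Quantity traded falls to 4. At q = 4 the demand price is (17 - 4)/2 = 6.5 and the supply price is (8 + 4)/3 = 4.
Deadweight loss = ½ · (6.5 - 4) · (7 - 4) = ½ · 2.5 · 3 = 3.75.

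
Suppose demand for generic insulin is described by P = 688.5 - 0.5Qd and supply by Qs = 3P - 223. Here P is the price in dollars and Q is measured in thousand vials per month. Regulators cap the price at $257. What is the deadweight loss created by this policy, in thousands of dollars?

14883.75

Rearranging demand gives Qd = 1377 - 2P. Equilibrium: 1377 - 2P = 3P - 223, so 1600 = 5P and P* = 320, Q* = 737.
Since 257 < 320, the ceiling is binding.
At P = 257: Qd = 1377 - 2·257 = 863 and Qs = 3·257 - 223 = 548.
Quantity traded falls to 548. At Q = 548 the demand price is (1377 - 548)/2 = 414.5 and the supply price is (223 + 548)/3 = 257.
Deadweight loss = ½ · (414.5 - 257) · (737 - 548) = ½ · 157.5 · 189 = 14883.75.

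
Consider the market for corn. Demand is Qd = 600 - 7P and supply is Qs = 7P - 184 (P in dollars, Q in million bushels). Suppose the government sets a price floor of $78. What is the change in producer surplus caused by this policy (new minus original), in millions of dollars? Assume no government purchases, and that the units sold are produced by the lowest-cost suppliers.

-506

Without the control the market clears where 600 - 7P = 7P - 184, i.e. P* = 56 and Q* = 208.
Since 78 > 56, the floor is binding.
At P = 78: Qd = 600 - 7·78 = 54 and Qs = 7·78 - 184 = 362.
Producer surplus without the control is ½ · (56 - 184/7) · 208 = 21632/7.
With the floor, 54 units are sold at 78. The supply price at Q = 54 is 34, so PS = ½ · [(78 - 184/7) + (78 - 34)] · 54 = 18090/7.
Change in producer surplus = 18090/7 - 21632/7 = -506.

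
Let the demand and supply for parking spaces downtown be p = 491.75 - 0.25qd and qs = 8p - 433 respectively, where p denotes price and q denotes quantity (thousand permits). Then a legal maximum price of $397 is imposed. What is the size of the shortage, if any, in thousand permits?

Rearranging demand gives qd = 1967 - 4p. In a free market, 1967 - 4p = 8p - 433 gives the equilibrium p* = 200, q* = 1167.
Since 397 is above p* = 200, the ceiling does not bind and the free-market outcome prevails.
Since the control does not bind, there is no shortage.

0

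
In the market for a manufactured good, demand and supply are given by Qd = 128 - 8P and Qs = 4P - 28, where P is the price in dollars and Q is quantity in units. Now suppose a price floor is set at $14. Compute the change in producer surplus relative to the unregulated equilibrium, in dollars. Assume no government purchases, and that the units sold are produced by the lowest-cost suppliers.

8

Setting quantity demanded equal to quantity supplied, 128 - 8P = 4P - 28, gives P* = 13 and Q* = 24.
Because the floor (14) lies above the market-clearing price, it is binding.
At P = 14: Qd = 128 - 8·14 = 16 and Qs = 4·14 - 28 = 28.
Producer surplus without the control is ½ · (13 - 7) · 24 = 72.
With the floor, 16 units are sold at 14. The supply price at Q = 16 is 11, so PS = ½ · [(14 - 7) + (14 - 11)] · 16 = 80.
Change in producer surplus = 80 - 72 = 8.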